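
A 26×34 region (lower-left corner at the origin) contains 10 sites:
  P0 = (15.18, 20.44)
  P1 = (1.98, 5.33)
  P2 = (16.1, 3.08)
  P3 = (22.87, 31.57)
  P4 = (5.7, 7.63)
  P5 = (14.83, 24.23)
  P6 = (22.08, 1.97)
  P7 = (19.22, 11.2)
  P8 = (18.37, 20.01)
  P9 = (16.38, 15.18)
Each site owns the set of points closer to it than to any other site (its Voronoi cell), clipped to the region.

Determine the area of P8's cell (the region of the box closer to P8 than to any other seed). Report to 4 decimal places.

Area of P8's cell: 72.8630

1. box [0,26]×[0,34]: [(0, 0) (26, 0) (26, 34) (0, 34)]
2. ⊥bis P8·P0 via (16.775,20.225): [(14.0487, 0) (26, 0) (26, 34) (18.6318, 34)]  |A|=328.4304
3. ⊥bis P8·P1 via (10.175,12.67): [(15.0265, 7.2534) (21.5231, 0) (26, 0) (26, 34) (18.6318, 34)]  |A|=301.3231
4. ⊥bis P8·P2 via (17.235,11.545): [(15.6339, 11.7597) (26, 10.3698) (26, 34) (18.6318, 34)]  |A|=204.4119
5. ⊥bis P8·P3 via (20.62,25.79): [(17.6794, 26.9347) (15.6339, 11.7597) (26, 10.3698) (26, 23.6957)]  |A|=135.5139
6. ⊥bis P8·P4 via (12.035,13.82): [(17.6794, 26.9347) (15.6339, 11.7597) (26, 10.3698) (26, 23.6957)]  |A|=135.5139
7. ⊥bis P8·P5 via (16.6,22.12): [(20.8625, 25.6956) (17.0853, 22.5271) (15.6339, 11.7597) (26, 10.3698) (26, 23.6957)]  |A|=128.1312
8. ⊥bis P8·P6 via (20.225,10.99): [(20.8625, 25.6956) (17.0853, 22.5271) (15.6339, 11.7597) (20.6786, 11.0833) (26, 12.1777) (26, 23.6957)]  |A|=123.3209
9. ⊥bis P8·P7 via (18.795,15.605): [(20.8625, 25.6956) (17.0853, 22.5271) (16.1174, 15.3467) (26, 16.3001) (26, 23.6957)]  |A|=79.8999
10. ⊥bis P8·P9 via (17.375,17.595): [(20.8625, 25.6956) (17.0853, 22.5271) (16.4707, 17.9676) (21.558, 15.8716) (26, 16.3001) (26, 23.6957)]  |A|=72.863
11. canonical 6-gon: [(20.8625, 25.6956) (17.0853, 22.5271) (16.4707, 17.9676) (21.558, 15.8716) (26, 16.3001) (26, 23.6957)]
12. shoelace: 72.863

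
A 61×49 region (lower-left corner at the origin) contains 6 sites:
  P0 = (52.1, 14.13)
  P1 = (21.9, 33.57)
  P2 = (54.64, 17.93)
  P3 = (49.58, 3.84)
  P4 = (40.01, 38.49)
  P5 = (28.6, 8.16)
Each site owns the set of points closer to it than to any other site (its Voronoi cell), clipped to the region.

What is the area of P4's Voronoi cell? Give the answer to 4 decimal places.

Area of P4's cell: 625.5984

1. box [0,61]×[0,49]: [(0, 0) (61, 0) (61, 49) (0, 49)]
2. ⊥bis P4·P0 via (46.055,26.31): [(0, 3.4527) (61, 33.7273) (61, 49) (0, 49)]  |A|=1855.0119
3. ⊥bis P4·P1 via (30.955,36.03): [(35.076, 20.8611) (61, 33.7273) (61, 49) (27.4314, 49)]  |A|=670.2574
4. ⊥bis P4·P2 via (47.325,28.21): [(35.076, 20.8611) (41.4269, 24.013) (61, 37.9408) (61, 49) (27.4314, 49)]  |A|=629.0216
5. ⊥bis P4·P3 via (44.795,21.165): [(35.076, 20.8611) (41.4269, 24.013) (61, 37.9408) (61, 49) (27.4314, 49)]  |A|=629.0216
6. ⊥bis P4·P5 via (34.305,23.325): [(34.4182, 23.2824) (37.5676, 22.0976) (41.4269, 24.013) (61, 37.9408) (61, 49) (27.4314, 49)]  |A|=625.5984
7. canonical 6-gon: [(34.4182, 23.2824) (37.5676, 22.0976) (41.4269, 24.013) (61, 37.9408) (61, 49) (27.4314, 49)]
8. shoelace: 625.5984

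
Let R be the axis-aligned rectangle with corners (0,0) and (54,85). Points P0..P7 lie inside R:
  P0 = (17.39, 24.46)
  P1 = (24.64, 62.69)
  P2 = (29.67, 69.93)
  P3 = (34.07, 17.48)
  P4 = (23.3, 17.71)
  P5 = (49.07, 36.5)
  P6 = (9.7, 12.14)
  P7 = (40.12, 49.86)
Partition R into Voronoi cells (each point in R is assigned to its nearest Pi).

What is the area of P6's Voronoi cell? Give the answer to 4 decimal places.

1. box [0,54]×[0,85]: [(0, 0) (54, 0) (54, 85) (0, 85)]
2. ⊥bis P6·P0 via (13.545,18.3): [(0, 26.7546) (0, 0) (42.8631, 0)]  |A|=573.3929
3. ⊥bis P6·P1 via (17.17,37.415): [(0, 26.7546) (0, 0) (42.8631, 0)]  |A|=573.3929
4. ⊥bis P6·P2 via (19.685,41.035): [(0, 26.7546) (0, 0) (42.8631, 0)]  |A|=573.3929
5. ⊥bis P6·P3 via (21.885,14.81): [(22.3205, 12.8224) (0, 26.7546) (0, 0) (25.1302, 0)]  |A|=459.7036
6. ⊥bis P6·P4 via (16.5,14.925): [(15.6579, 16.9812) (0, 26.7546) (0, 0) (22.6127, 0)]  |A|=401.4551
7. ⊥bis P6·P5 via (29.385,24.32): [(15.6579, 16.9812) (0, 26.7546) (0, 0) (22.6127, 0)]  |A|=401.4551
8. ⊥bis P6·P7 via (24.91,31): [(15.6579, 16.9812) (0, 26.7546) (0, 0) (22.6127, 0)]  |A|=401.4551
9. canonical 4-gon: [(15.6579, 16.9812) (0, 26.7546) (0, 0) (22.6127, 0)]
10. shoelace: 401.4551

Area of P6's cell: 401.4551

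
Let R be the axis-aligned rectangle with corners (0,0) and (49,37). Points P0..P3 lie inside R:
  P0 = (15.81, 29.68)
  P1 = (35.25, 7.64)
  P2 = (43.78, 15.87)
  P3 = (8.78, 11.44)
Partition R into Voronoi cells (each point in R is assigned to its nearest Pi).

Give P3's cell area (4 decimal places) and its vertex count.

1. box [0,49]×[0,37]: [(0, 0) (49, 0) (49, 37) (0, 37)]
2. ⊥bis P3·P0 via (12.295,20.56): [(0, 25.2987) (0, 0) (49, 0) (49, 6.4133)]  |A|=776.9435
3. ⊥bis P3·P1 via (22.015,9.54): [(23.0045, 16.4324) (0, 25.2987) (0, 0) (20.6454, 0)]  |A|=460.6186
4. ⊥bis P3·P2 via (26.28,13.655): [(23.0045, 16.4324) (0, 25.2987) (0, 0) (20.6454, 0)]  |A|=460.6186
5. canonical 4-gon: [(23.0045, 16.4324) (0, 25.2987) (0, 0) (20.6454, 0)]
6. shoelace: 460.6186

Area of P3's cell: 460.6186 (4 vertices)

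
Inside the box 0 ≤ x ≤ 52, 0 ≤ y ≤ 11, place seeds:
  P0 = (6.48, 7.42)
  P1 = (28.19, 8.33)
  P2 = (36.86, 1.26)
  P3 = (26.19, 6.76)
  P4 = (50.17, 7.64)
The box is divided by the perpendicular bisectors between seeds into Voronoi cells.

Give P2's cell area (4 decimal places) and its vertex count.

Area of P2's cell: 107.8451 (5 vertices)

1. box [0,52]×[0,11]: [(0, 0) (52, 0) (52, 11) (0, 11)]
2. ⊥bis P2·P0 via (21.67,4.34): [(20.79, 0) (52, 0) (52, 11) (23.0204, 11)]  |A|=331.0427
3. ⊥bis P2·P1 via (32.525,4.795): [(28.6149, 0) (52, 0) (52, 11) (37.5849, 11)]  |A|=207.9011
4. ⊥bis P2·P3 via (31.525,4.01): [(30.9067, 2.8104) (29.458, 0) (52, 0) (52, 11) (37.5849, 11)]  |A|=206.7164
5. ⊥bis P2·P4 via (43.515,4.45): [(30.9067, 2.8104) (29.458, 0) (45.6481, 0) (40.3753, 11) (37.5849, 11)]  |A|=107.8451
6. canonical 5-gon: [(30.9067, 2.8104) (29.458, 0) (45.6481, 0) (40.3753, 11) (37.5849, 11)]
7. shoelace: 107.8451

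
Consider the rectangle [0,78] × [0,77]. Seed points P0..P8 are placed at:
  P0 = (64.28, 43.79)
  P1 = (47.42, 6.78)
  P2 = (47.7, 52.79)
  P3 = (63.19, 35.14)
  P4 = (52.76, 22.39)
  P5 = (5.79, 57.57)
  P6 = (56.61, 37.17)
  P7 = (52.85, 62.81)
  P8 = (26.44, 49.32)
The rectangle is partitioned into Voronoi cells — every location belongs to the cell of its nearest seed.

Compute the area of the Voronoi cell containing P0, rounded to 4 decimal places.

Area of P0's cell: 408.2950

1. box [0,78]×[0,77]: [(0, 0) (78, 0) (78, 77) (0, 77)]
2. ⊥bis P0·P1 via (55.85,25.285): [(0, 50.7276) (78, 15.1945) (78, 77) (0, 77)]  |A|=3435.0373
3. ⊥bis P0·P2 via (55.99,48.29): [(45.9504, 29.7948) (78, 15.1945) (78, 77) (71.5744, 77)]  |A|=1142.0811
4. ⊥bis P0·P3 via (63.735,39.465): [(52.0021, 40.9435) (78, 37.6674) (78, 77) (71.5744, 77)]  |A|=627.1228
5. ⊥bis P0·P4 via (58.52,33.09): [(52.0021, 40.9435) (78, 37.6674) (78, 77) (71.5744, 77)]  |A|=627.1228
6. ⊥bis P0·P5 via (35.035,50.68): [(52.0021, 40.9435) (78, 37.6674) (78, 77) (71.5744, 77)]  |A|=627.1228
7. ⊥bis P0·P6 via (60.445,40.48): [(55.1074, 46.6641) (61.0265, 39.8063) (78, 37.6674) (78, 77) (71.5744, 77)]  |A|=599.5446
8. ⊥bis P0·P7 via (58.565,53.3): [(58.7795, 53.4289) (55.1074, 46.6641) (61.0265, 39.8063) (78, 37.6674) (78, 64.9794)]  |A|=408.295
9. ⊥bis P0·P8 via (45.36,46.555): [(58.7795, 53.4289) (55.1074, 46.6641) (61.0265, 39.8063) (78, 37.6674) (78, 64.9794)]  |A|=408.295
10. canonical 5-gon: [(58.7795, 53.4289) (55.1074, 46.6641) (61.0265, 39.8063) (78, 37.6674) (78, 64.9794)]
11. shoelace: 408.295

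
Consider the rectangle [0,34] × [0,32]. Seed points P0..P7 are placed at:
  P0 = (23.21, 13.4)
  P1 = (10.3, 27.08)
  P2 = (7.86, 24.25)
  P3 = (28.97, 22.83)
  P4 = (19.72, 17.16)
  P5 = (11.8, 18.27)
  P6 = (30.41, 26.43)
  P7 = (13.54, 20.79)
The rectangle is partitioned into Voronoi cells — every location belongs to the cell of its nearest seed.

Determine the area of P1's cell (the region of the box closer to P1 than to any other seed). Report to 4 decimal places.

1. box [0,34]×[0,32]: [(0, 0) (34, 0) (34, 32) (0, 32)]
2. ⊥bis P1·P0 via (16.755,20.24): [(0, 4.4281) (29.2164, 32) (0, 32)]  |A|=402.7762
3. ⊥bis P1·P2 via (9.08,25.665): [(16.0948, 19.6169) (29.2164, 32) (1.7324, 32)]  |A|=170.168
4. ⊥bis P1·P3 via (19.635,24.955): [(16.0948, 19.6169) (19.056, 22.4115) (21.2387, 32) (1.7324, 32)]  |A|=131.9208
5. ⊥bis P1·P4 via (15.01,22.12): [(14.1447, 21.2983) (20.0871, 26.9412) (21.2387, 32) (1.7324, 32)]  |A|=116.1569
6. ⊥bis P1·P5 via (11.05,22.675): [(12.3009, 22.888) (16.5873, 23.6178) (20.0871, 26.9412) (21.2387, 32) (1.7324, 32)]  |A|=112.0771
7. ⊥bis P1·P6 via (20.355,26.755): [(12.3009, 22.888) (16.5873, 23.6178) (20.0871, 26.9412) (20.4063, 28.3435) (20.5245, 32) (1.7324, 32)]  |A|=110.7714
8. ⊥bis P1·P7 via (11.92,23.935): [(11.3982, 23.6662) (20.3968, 28.3014) (20.4063, 28.3435) (20.5245, 32) (1.7324, 32)]  |A|=94.6643
9. canonical 5-gon: [(11.3982, 23.6662) (20.3968, 28.3014) (20.4063, 28.3435) (20.5245, 32) (1.7324, 32)]
10. shoelace: 94.6643

Area of P1's cell: 94.6643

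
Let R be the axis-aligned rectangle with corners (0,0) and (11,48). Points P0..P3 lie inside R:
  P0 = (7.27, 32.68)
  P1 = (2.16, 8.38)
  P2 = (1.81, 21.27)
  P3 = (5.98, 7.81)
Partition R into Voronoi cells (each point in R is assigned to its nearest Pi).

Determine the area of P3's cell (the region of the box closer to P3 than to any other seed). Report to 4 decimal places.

Area of P3's cell: 110.1619

1. box [0,11]×[0,48]: [(0, 0) (11, 0) (11, 48) (0, 48)]
2. ⊥bis P3·P0 via (6.625,20.245): [(0, 20.5886) (0, 0) (11, 0) (11, 20.0181)]  |A|=223.3369
3. ⊥bis P3·P1 via (4.07,8.095): [(5.8887, 20.2832) (2.8621, 0) (11, 0) (11, 20.0181)]  |A|=133.6908
4. ⊥bis P3·P2 via (3.895,14.54): [(5.0868, 14.9092) (2.8621, 0) (11, 0) (11, 16.7412)]  |A|=110.1619
5. canonical 4-gon: [(5.0868, 14.9092) (2.8621, 0) (11, 0) (11, 16.7412)]
6. shoelace: 110.1619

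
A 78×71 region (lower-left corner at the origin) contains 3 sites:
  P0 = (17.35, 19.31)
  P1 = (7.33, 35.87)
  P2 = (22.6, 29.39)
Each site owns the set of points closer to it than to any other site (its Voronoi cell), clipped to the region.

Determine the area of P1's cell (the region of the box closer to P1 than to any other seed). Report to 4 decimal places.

1. box [0,78]×[0,71]: [(0, 0) (78, 0) (78, 71) (0, 71)]
2. ⊥bis P1·P0 via (12.34,27.59): [(0, 20.1234) (78, 67.3191) (78, 71) (0, 71)]  |A|=2127.7439
3. ⊥bis P1·P2 via (14.965,32.63): [(0, 20.1234) (12.9942, 27.9858) (31.2478, 71) (0, 71)]  |A|=1002.5981
4. canonical 4-gon: [(0, 20.1234) (12.9942, 27.9858) (31.2478, 71) (0, 71)]
5. shoelace: 1002.5981

Area of P1's cell: 1002.5981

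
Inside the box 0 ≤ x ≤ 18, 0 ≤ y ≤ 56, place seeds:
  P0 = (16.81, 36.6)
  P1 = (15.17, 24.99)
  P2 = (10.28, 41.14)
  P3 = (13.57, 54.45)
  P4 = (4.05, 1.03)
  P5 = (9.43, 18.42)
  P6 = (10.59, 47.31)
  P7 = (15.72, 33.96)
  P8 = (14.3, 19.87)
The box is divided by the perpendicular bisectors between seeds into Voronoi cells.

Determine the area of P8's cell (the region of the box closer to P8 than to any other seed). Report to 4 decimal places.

1. box [0,18]×[0,56]: [(0, 0) (18, 0) (18, 56) (0, 56)]
2. ⊥bis P8·P0 via (15.555,28.235): [(0, 30.5687) (0, 0) (18, 0) (18, 27.8682)]  |A|=525.932
3. ⊥bis P8·P1 via (14.735,22.43): [(0, 24.9338) (0, 0) (18, 0) (18, 21.8752)]  |A|=421.281
4. ⊥bis P8·P2 via (12.29,30.505): [(0, 24.9338) (0, 0) (18, 0) (18, 21.8752)]  |A|=421.281
5. ⊥bis P8·P3 via (13.935,37.16): [(0, 24.9338) (0, 0) (18, 0) (18, 21.8752)]  |A|=421.281
6. ⊥bis P8·P4 via (9.175,10.45): [(0, 24.9338) (0, 15.4417) (18, 5.6487) (18, 21.8752)]  |A|=231.4673
7. ⊥bis P8·P5 via (11.865,19.145): [(10.6819, 23.1187) (15.4743, 7.0229) (18, 5.6487) (18, 21.8752)]  |A|=76.4081
8. ⊥bis P8·P6 via (12.445,33.59): [(10.6819, 23.1187) (15.4743, 7.0229) (18, 5.6487) (18, 21.8752)]  |A|=76.4081
9. ⊥bis P8·P7 via (15.01,26.915): [(10.6819, 23.1187) (15.4743, 7.0229) (18, 5.6487) (18, 21.8752)]  |A|=76.4081
10. canonical 4-gon: [(10.6819, 23.1187) (15.4743, 7.0229) (18, 5.6487) (18, 21.8752)]
11. shoelace: 76.4081

Area of P8's cell: 76.4081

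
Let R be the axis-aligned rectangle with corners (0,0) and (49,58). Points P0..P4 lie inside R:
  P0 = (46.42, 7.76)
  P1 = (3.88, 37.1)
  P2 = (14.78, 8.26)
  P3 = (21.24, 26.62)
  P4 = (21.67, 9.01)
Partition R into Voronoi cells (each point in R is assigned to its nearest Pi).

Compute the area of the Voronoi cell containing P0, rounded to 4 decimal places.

1. box [0,49]×[0,58]: [(0, 0) (49, 0) (49, 58) (0, 58)]
2. ⊥bis P0·P1 via (25.15,22.43): [(9.6799, 0) (49, 0) (49, 57.0101)]  |A|=1120.8194
3. ⊥bis P0·P2 via (30.6,8.01): [(30.961, 30.8554) (30.4734, 0) (49, 0) (49, 57.0101)]  |A|=800.0241
4. ⊥bis P0·P3 via (33.83,17.19): [(30.6786, 12.9825) (30.4734, 0) (49, 0) (49, 37.4435)]  |A|=463.2699
5. ⊥bis P0·P4 via (34.045,8.385): [(34.5374, 18.1344) (33.6215, 0) (49, 0) (49, 37.4435)]  |A|=410.2052
6. canonical 4-gon: [(34.5374, 18.1344) (33.6215, 0) (49, 0) (49, 37.4435)]
7. shoelace: 410.2052

Area of P0's cell: 410.2052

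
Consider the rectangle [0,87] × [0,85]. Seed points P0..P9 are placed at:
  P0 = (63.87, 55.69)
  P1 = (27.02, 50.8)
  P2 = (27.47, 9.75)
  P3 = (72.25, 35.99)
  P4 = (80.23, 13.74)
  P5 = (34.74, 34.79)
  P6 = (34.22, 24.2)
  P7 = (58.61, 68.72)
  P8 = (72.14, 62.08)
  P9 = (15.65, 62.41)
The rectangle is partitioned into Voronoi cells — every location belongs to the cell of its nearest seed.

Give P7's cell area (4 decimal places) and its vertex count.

1. box [0,87]×[0,85]: [(0, 0) (87, 0) (87, 85) (0, 85)]
2. ⊥bis P7·P0 via (61.24,62.205): [(0, 37.4834) (87, 72.6039) (87, 85) (0, 85)]  |A|=2606.2025
3. ⊥bis P7·P1 via (42.815,59.76): [(45.1196, 55.6974) (87, 72.6039) (87, 85) (28.4972, 85)]  |A|=1116.7188
4. ⊥bis P7·P2 via (43.04,39.235): [(45.1196, 55.6974) (87, 72.6039) (87, 85) (28.4972, 85)]  |A|=1116.7188
5. ⊥bis P7·P3 via (65.43,52.355): [(45.1196, 55.6974) (87, 72.6039) (87, 85) (28.4972, 85)]  |A|=1116.7188
6. ⊥bis P7·P4 via (69.42,41.23): [(45.1196, 55.6974) (87, 72.6039) (87, 85) (28.4972, 85)]  |A|=1116.7188
7. ⊥bis P7·P5 via (46.675,51.755): [(45.1196, 55.6974) (87, 72.6039) (87, 85) (28.4972, 85)]  |A|=1116.7188
8. ⊥bis P7·P6 via (46.415,46.46): [(45.1196, 55.6974) (87, 72.6039) (87, 85) (28.4972, 85)]  |A|=1116.7188
9. ⊥bis P7·P8 via (65.375,65.4): [(45.1196, 55.6974) (64.4412, 63.4973) (74.9939, 85) (28.4972, 85)]  |A|=847.8166
10. ⊥bis P7·P9 via (37.13,65.565): [(36.2942, 71.255) (45.1196, 55.6974) (64.4412, 63.4973) (74.9939, 85) (34.2754, 85)]  |A|=808.1058
11. canonical 5-gon: [(36.2942, 71.255) (45.1196, 55.6974) (64.4412, 63.4973) (74.9939, 85) (34.2754, 85)]
12. shoelace: 808.1058

Area of P7's cell: 808.1058 (5 vertices)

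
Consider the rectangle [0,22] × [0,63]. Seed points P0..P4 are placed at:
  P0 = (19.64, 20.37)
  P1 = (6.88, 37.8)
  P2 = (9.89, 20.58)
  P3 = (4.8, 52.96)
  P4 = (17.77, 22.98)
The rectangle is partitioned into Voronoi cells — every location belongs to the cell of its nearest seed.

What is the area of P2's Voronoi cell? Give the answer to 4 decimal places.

1. box [0,22]×[0,63]: [(0, 0) (22, 0) (22, 63) (0, 63)]
2. ⊥bis P2·P0 via (14.765,20.475): [(0, 0) (14.324, 0) (15.6809, 63) (0, 63)]  |A|=945.1551
3. ⊥bis P2·P1 via (8.385,29.19): [(0, 27.7243) (0, 0) (14.324, 0) (14.9775, 30.3424)]  |A|=424.9329
4. ⊥bis P2·P3 via (7.345,36.77): [(0, 27.7243) (0, 0) (14.324, 0) (14.9775, 30.3424)]  |A|=424.9329
5. ⊥bis P2·P4 via (13.83,21.78): [(11.412, 29.7191) (0, 27.7243) (0, 0) (14.324, 0) (14.7295, 18.8267)]  |A|=404.4804
6. canonical 5-gon: [(11.412, 29.7191) (0, 27.7243) (0, 0) (14.324, 0) (14.7295, 18.8267)]
7. shoelace: 404.4804

Area of P2's cell: 404.4804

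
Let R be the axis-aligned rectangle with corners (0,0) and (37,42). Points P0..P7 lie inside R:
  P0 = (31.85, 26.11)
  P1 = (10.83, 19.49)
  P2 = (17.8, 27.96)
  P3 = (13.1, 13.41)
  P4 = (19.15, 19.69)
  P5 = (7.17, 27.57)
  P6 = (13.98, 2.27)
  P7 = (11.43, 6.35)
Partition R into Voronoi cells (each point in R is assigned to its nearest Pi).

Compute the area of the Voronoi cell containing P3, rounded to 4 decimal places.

Area of P3's cell: 99.5048

1. box [0,37]×[0,42]: [(0, 0) (37, 0) (37, 42) (0, 42)]
2. ⊥bis P3·P0 via (22.475,19.76): [(0, 0) (35.8591, 0) (7.4111, 42) (0, 42)]  |A|=908.6745
3. ⊥bis P3·P1 via (11.965,16.45): [(0, 11.9828) (0, 0) (35.8591, 0) (22.1431, 20.25)]  |A|=495.7423
4. ⊥bis P3·P2 via (15.45,20.685): [(19.663, 19.3241) (0, 11.9828) (0, 0) (35.8591, 0) (23.6405, 18.0393)]  |A|=492.3076
5. ⊥bis P3·P4 via (16.125,16.55): [(15.0379, 17.5973) (0, 11.9828) (0, 0) (33.3042, 0)]  |A|=383.1296
6. ⊥bis P3·P5 via (10.135,20.49): [(15.0379, 17.5973) (0, 11.9828) (0, 0) (33.3042, 0)]  |A|=383.1296
7. ⊥bis P3·P6 via (13.54,7.84): [(24.2851, 8.6888) (15.0379, 17.5973) (0, 11.9828) (0, 6.7704)]  |A|=156.233
8. ⊥bis P3·P7 via (12.265,9.88): [(19.0493, 8.2752) (24.2851, 8.6888) (15.0379, 17.5973) (1.3091, 12.4716)]  |A|=99.5048
9. canonical 4-gon: [(19.0493, 8.2752) (24.2851, 8.6888) (15.0379, 17.5973) (1.3091, 12.4716)]
10. shoelace: 99.5048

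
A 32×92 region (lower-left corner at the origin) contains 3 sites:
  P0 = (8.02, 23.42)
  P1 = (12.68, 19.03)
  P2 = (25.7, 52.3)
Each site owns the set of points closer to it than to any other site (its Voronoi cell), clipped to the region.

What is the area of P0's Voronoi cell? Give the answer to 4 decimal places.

Area of P0's cell: 430.0898

1. box [0,32]×[0,92]: [(0, 0) (32, 0) (32, 92) (0, 92)]
2. ⊥bis P0·P1 via (10.35,21.225): [(0, 10.2384) (32, 44.2065) (32, 92) (0, 92)]  |A|=2072.8802
3. ⊥bis P0·P2 via (16.86,37.86): [(0, 48.1815) (0, 10.2384) (22.6703, 34.303)]  |A|=430.0898
4. canonical 3-gon: [(0, 48.1815) (0, 10.2384) (22.6703, 34.303)]
5. shoelace: 430.0898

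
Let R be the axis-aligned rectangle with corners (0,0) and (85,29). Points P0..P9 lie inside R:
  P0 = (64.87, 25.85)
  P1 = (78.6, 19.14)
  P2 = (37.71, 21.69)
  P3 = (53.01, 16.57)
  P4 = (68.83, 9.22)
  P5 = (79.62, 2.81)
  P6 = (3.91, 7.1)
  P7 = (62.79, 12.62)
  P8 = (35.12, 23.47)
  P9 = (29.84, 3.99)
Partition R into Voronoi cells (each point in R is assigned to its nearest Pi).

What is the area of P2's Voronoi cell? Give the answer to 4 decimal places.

1. box [0,85]×[0,29]: [(0, 0) (85, 0) (85, 29) (0, 29)]
2. ⊥bis P2·P0 via (51.29,23.77): [(0, 0) (54.9308, 0) (50.4889, 29) (0, 29)]  |A|=1528.5857
3. ⊥bis P2·P1 via (58.155,20.415): [(0, 0) (54.9308, 0) (50.4889, 29) (0, 29)]  |A|=1528.5857
4. ⊥bis P2·P3 via (45.36,19.13): [(0, 0) (38.9583, 0) (48.6629, 29) (0, 29)]  |A|=1270.5078
5. ⊥bis P2·P4 via (53.27,15.455): [(0, 0) (38.9583, 0) (48.6629, 29) (0, 29)]  |A|=1270.5078
6. ⊥bis P2·P5 via (58.665,12.25): [(0, 0) (38.9583, 0) (48.6629, 29) (0, 29)]  |A|=1270.5078
7. ⊥bis P2·P6 via (20.81,14.395): [(27.0237, 0) (38.9583, 0) (48.6629, 29) (14.5057, 29)]  |A|=668.3322
8. ⊥bis P2·P7 via (50.25,17.155): [(27.0237, 0) (38.9583, 0) (48.6629, 29) (14.5057, 29)]  |A|=668.3322
9. ⊥bis P2·P8 via (36.415,22.58): [(24.66, 5.4758) (27.0237, 0) (38.9583, 0) (48.6629, 29) (40.8272, 29)]  |A|=358.736
10. ⊥bis P2·P9 via (33.775,12.84): [(30.6699, 14.2206) (42.0272, 9.1708) (48.6629, 29) (40.8272, 29)]  |A|=187.2611
11. canonical 4-gon: [(30.6699, 14.2206) (42.0272, 9.1708) (48.6629, 29) (40.8272, 29)]
12. shoelace: 187.2611

Area of P2's cell: 187.2611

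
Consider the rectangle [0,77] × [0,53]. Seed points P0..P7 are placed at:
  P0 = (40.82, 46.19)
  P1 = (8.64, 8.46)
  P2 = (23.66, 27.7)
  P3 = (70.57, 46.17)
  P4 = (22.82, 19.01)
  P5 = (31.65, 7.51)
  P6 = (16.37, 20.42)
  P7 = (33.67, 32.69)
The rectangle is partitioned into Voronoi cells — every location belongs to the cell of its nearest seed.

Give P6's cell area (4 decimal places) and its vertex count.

Area of P6's cell: 347.4319 (4 vertices)

1. box [0,77]×[0,53]: [(0, 0) (77, 0) (77, 53) (0, 53)]
2. ⊥bis P6·P0 via (28.595,33.305): [(0, 0) (63.6981, 0) (7.8367, 53) (0, 53)]  |A|=1895.6715
3. ⊥bis P6·P1 via (12.505,14.44): [(0, 22.5222) (34.8468, 0) (63.6981, 0) (7.8367, 53) (0, 53)]  |A|=1503.257
4. ⊥bis P6·P2 via (20.015,24.06): [(0, 44.1025) (0, 22.5222) (34.8468, 0) (44.042, 0)]  |A|=578.7664
5. ⊥bis P6·P3 via (43.47,33.295): [(0, 44.1025) (0, 22.5222) (34.8468, 0) (44.042, 0)]  |A|=578.7664
6. ⊥bis P6·P4 via (19.595,19.715): [(20.4497, 23.6247) (0, 44.1025) (0, 22.5222) (17.7069, 11.0779)]  |A|=347.4319
7. ⊥bis P6·P5 via (24.01,13.965): [(20.4497, 23.6247) (0, 44.1025) (0, 22.5222) (17.7069, 11.0779)]  |A|=347.4319
8. ⊥bis P6·P7 via (25.02,26.555): [(20.4497, 23.6247) (0, 44.1025) (0, 22.5222) (17.7069, 11.0779)]  |A|=347.4319
9. canonical 4-gon: [(20.4497, 23.6247) (0, 44.1025) (0, 22.5222) (17.7069, 11.0779)]
10. shoelace: 347.4319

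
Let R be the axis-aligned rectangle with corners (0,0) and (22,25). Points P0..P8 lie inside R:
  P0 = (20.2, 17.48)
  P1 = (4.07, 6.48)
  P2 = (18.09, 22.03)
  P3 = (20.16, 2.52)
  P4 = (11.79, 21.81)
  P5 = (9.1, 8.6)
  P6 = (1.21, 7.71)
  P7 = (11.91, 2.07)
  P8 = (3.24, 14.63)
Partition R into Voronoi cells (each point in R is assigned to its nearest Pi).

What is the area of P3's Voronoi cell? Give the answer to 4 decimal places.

1. box [0,22]×[0,25]: [(0, 0) (22, 0) (22, 25) (0, 25)]
2. ⊥bis P3·P0 via (20.18,10): [(0, 10.054) (0, 0) (22, 0) (22, 9.9951)]  |A|=220.54
3. ⊥bis P3·P1 via (12.115,4.5): [(13.473, 10.0179) (11.0075, 0) (22, 0) (22, 9.9951)]  |A|=97.6752
4. ⊥bis P3·P2 via (19.125,12.275): [(13.473, 10.0179) (11.0075, 0) (22, 0) (22, 9.9951)]  |A|=97.6752
5. ⊥bis P3·P4 via (15.975,12.165): [(13.473, 10.0179) (11.0075, 0) (22, 0) (22, 9.9951)]  |A|=97.6752
6. ⊥bis P3·P5 via (14.63,5.56): [(17.0754, 10.0083) (11.5735, 0) (22, 0) (22, 9.9951)]  |A|=76.787
7. ⊥bis P3·P6 via (10.685,5.115): [(17.0754, 10.0083) (11.5735, 0) (22, 0) (22, 9.9951)]  |A|=76.787
8. ⊥bis P3·P7 via (16.035,2.295): [(17.0754, 10.0083) (15.7462, 7.5904) (16.1602, 0) (22, 0) (22, 9.9951)]  |A|=59.3796
9. ⊥bis P3·P8 via (11.7,8.575): [(17.0754, 10.0083) (15.7462, 7.5904) (16.1602, 0) (22, 0) (22, 9.9951)]  |A|=59.3796
10. canonical 5-gon: [(17.0754, 10.0083) (15.7462, 7.5904) (16.1602, 0) (22, 0) (22, 9.9951)]
11. shoelace: 59.3796

Area of P3's cell: 59.3796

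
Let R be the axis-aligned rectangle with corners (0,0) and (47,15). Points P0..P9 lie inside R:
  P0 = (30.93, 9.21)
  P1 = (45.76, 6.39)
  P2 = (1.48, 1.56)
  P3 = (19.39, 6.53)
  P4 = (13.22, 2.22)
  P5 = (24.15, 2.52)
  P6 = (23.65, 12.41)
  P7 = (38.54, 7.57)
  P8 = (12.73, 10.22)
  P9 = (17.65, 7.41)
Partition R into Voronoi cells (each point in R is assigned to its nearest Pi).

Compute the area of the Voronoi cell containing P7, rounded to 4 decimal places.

Area of P7's cell: 115.3454

1. box [0,47]×[0,15]: [(0, 0) (47, 0) (47, 15) (0, 15)]
2. ⊥bis P7·P0 via (34.735,8.39): [(32.9269, 0) (47, 0) (47, 15) (36.1595, 15)]  |A|=186.852
3. ⊥bis P7·P1 via (42.15,6.98): [(32.9269, 0) (41.0092, 0) (43.4607, 15) (36.1595, 15)]  |A|=115.3768
4. ⊥bis P7·P2 via (20.01,4.565): [(32.9269, 0) (41.0092, 0) (43.4607, 15) (36.1595, 15)]  |A|=115.3768
5. ⊥bis P7·P3 via (28.965,7.05): [(32.9269, 0) (41.0092, 0) (43.4607, 15) (36.1595, 15)]  |A|=115.3768
6. ⊥bis P7·P4 via (25.88,4.895): [(32.9269, 0) (41.0092, 0) (43.4607, 15) (36.1595, 15)]  |A|=115.3768
7. ⊥bis P7·P5 via (31.345,5.045): [(32.9987, 0.3329) (33.1155, 0) (41.0092, 0) (43.4607, 15) (36.1595, 15)]  |A|=115.3454
8. ⊥bis P7·P6 via (31.095,9.99): [(32.9987, 0.3329) (33.1155, 0) (41.0092, 0) (43.4607, 15) (36.1595, 15)]  |A|=115.3454
9. ⊥bis P7·P8 via (25.635,8.895): [(32.9987, 0.3329) (33.1155, 0) (41.0092, 0) (43.4607, 15) (36.1595, 15)]  |A|=115.3454
10. ⊥bis P7·P9 via (28.095,7.49): [(32.9987, 0.3329) (33.1155, 0) (41.0092, 0) (43.4607, 15) (36.1595, 15)]  |A|=115.3454
11. canonical 5-gon: [(32.9987, 0.3329) (33.1155, 0) (41.0092, 0) (43.4607, 15) (36.1595, 15)]
12. shoelace: 115.3454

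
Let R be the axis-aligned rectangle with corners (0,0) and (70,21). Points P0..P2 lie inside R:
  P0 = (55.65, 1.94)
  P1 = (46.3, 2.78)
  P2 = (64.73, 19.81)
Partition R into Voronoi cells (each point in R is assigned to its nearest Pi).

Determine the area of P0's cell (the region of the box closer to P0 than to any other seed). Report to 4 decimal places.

1. box [0,70]×[0,21]: [(0, 0) (70, 0) (70, 21) (0, 21)]
2. ⊥bis P0·P1 via (50.975,2.36): [(50.763, 0) (70, 0) (70, 21) (52.6496, 21)]  |A|=384.1678
3. ⊥bis P0·P2 via (60.19,10.875): [(52.1089, 14.9811) (50.763, 0) (70, 0) (70, 5.8904)]  |A|=196.7891
4. canonical 4-gon: [(52.1089, 14.9811) (50.763, 0) (70, 0) (70, 5.8904)]
5. shoelace: 196.7891

Area of P0's cell: 196.7891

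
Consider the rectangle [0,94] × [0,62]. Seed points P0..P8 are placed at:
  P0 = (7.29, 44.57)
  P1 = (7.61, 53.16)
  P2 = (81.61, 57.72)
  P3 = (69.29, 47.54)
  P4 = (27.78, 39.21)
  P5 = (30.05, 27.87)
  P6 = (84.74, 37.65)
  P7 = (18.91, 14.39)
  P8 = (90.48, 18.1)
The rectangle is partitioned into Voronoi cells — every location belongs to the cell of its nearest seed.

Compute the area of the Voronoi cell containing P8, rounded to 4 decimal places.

1. box [0,94]×[0,62]: [(0, 0) (94, 0) (94, 62) (0, 62)]
2. ⊥bis P8·P0 via (48.885,31.335): [(38.9146, 0) (94, 0) (94, 62) (58.6422, 62)]  |A|=2803.7387
3. ⊥bis P8·P1 via (49.045,35.63): [(53.9121, 47.1342) (38.9146, 0) (94, 0) (94, 62) (60.2014, 62)]  |A|=2792.1493
4. ⊥bis P8·P2 via (86.045,37.91): [(48.2874, 29.457) (38.9146, 0) (94, 0) (94, 39.6909)]  |A|=1718.5115
5. ⊥bis P8·P3 via (79.885,32.82): [(87.3683, 38.2063) (40.2892, 4.3202) (38.9146, 0) (94, 0) (94, 39.6909)]  |A|=1262.3173
6. ⊥bis P8·P4 via (59.13,28.655): [(87.3683, 38.2063) (54.3425, 14.4353) (49.4824, 0) (94, 0) (94, 39.6909)]  |A|=1162.639
7. ⊥bis P8·P5 via (60.265,22.985): [(87.3683, 38.2063) (59.4806, 18.1336) (56.5489, 0) (94, 0) (94, 39.6909)]  |A|=1070.4696
8. ⊥bis P8·P6 via (87.61,27.875): [(62.9593, 20.6374) (59.4806, 18.1336) (56.5489, 0) (94, 0) (94, 29.7511)]  |A|=876.0647
9. ⊥bis P8·P7 via (54.695,16.245): [(62.9593, 20.6374) (59.4806, 18.1336) (56.5489, 0) (94, 0) (94, 29.7511)]  |A|=876.0647
10. canonical 5-gon: [(62.9593, 20.6374) (59.4806, 18.1336) (56.5489, 0) (94, 0) (94, 29.7511)]
11. shoelace: 876.0647

Area of P8's cell: 876.0647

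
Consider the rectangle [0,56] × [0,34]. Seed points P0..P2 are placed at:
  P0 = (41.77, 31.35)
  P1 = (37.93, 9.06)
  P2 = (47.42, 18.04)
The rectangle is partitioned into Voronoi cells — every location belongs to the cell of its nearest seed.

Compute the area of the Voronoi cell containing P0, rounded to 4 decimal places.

1. box [0,56]×[0,34]: [(0, 0) (56, 0) (56, 34) (0, 34)]
2. ⊥bis P0·P1 via (39.85,20.205): [(0, 27.0701) (56, 17.4228) (56, 34) (0, 34)]  |A|=658.1986
3. ⊥bis P0·P2 via (44.595,24.695): [(0, 27.0701) (35.7013, 20.9197) (56, 29.5363) (56, 34) (0, 34)]  |A|=535.254
4. canonical 5-gon: [(0, 27.0701) (35.7013, 20.9197) (56, 29.5363) (56, 34) (0, 34)]
5. shoelace: 535.254

Area of P0's cell: 535.2540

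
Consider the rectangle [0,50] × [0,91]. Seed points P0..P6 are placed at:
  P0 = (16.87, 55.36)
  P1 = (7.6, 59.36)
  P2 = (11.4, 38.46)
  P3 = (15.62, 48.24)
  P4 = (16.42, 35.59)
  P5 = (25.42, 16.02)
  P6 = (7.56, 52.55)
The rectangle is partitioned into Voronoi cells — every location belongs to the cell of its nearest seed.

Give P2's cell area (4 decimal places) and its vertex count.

1. box [0,50]×[0,91]: [(0, 0) (50, 0) (50, 91) (0, 91)]
2. ⊥bis P2·P0 via (14.135,46.91): [(0, 51.4851) (0, 0) (50, 0) (50, 35.3016)]  |A|=2169.667
3. ⊥bis P2·P1 via (9.5,48.91): [(8.5113, 48.7302) (0, 47.1827) (0, 0) (50, 0) (50, 35.3016)]  |A|=2151.3579
4. ⊥bis P2·P3 via (13.51,43.35): [(3.2557, 47.7747) (0, 47.1827) (0, 0) (50, 0) (50, 27.6048)]  |A|=1916.357
5. ⊥bis P2·P4 via (13.91,37.025): [(16.7314, 41.96) (3.2557, 47.7747) (0, 47.1827) (0, 12.6946)]  |A|=301.9709
6. ⊥bis P2·P5 via (18.41,27.24): [(2.7067, 17.4289) (16.7314, 41.96) (3.2557, 47.7747) (0, 47.1827) (0, 15.7379)]  |A|=297.8524
7. ⊥bis P2·P6 via (9.48,45.505): [(2.7067, 17.4289) (16.7314, 41.96) (8.889, 45.3439) (0, 42.9214) (0, 15.7379)]  |A|=273.2887
8. canonical 5-gon: [(2.7067, 17.4289) (16.7314, 41.96) (8.889, 45.3439) (0, 42.9214) (0, 15.7379)]
9. shoelace: 273.2887

Area of P2's cell: 273.2887 (5 vertices)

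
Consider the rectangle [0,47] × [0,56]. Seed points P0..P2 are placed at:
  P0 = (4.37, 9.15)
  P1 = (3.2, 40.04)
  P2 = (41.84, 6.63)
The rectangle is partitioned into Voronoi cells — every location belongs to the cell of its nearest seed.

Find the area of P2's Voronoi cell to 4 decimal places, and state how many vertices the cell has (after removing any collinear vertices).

1. box [0,47]×[0,56]: [(0, 0) (47, 0) (47, 56) (0, 56)]
2. ⊥bis P2·P0 via (23.105,7.89): [(22.5744, 0) (47, 0) (47, 56) (26.3406, 56)]  |A|=1262.3815
3. ⊥bis P2·P1 via (22.52,23.335): [(24.2807, 25.3713) (22.5744, 0) (47, 0) (47, 51.6471)]  |A|=896.5484
4. canonical 4-gon: [(24.2807, 25.3713) (22.5744, 0) (47, 0) (47, 51.6471)]
5. shoelace: 896.5484

Area of P2's cell: 896.5484 (4 vertices)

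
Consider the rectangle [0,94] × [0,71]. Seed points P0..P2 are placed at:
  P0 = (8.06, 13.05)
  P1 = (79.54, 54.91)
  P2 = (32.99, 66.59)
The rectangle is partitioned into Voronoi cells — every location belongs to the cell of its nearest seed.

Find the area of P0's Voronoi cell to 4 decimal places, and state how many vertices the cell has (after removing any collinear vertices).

1. box [0,94]×[0,71]: [(0, 0) (94, 0) (94, 71) (0, 71)]
2. ⊥bis P0·P1 via (43.8,33.98): [(0, 0) (63.6993, 0) (22.1204, 71) (0, 71)]  |A|=3046.6001
3. ⊥bis P0·P2 via (20.525,39.82): [(0, 49.3771) (0, 0) (63.6993, 0) (47.824, 27.1087)]  |A|=2044.1075
4. canonical 4-gon: [(0, 49.3771) (0, 0) (63.6993, 0) (47.824, 27.1087)]
5. shoelace: 2044.1075

Area of P0's cell: 2044.1075 (4 vertices)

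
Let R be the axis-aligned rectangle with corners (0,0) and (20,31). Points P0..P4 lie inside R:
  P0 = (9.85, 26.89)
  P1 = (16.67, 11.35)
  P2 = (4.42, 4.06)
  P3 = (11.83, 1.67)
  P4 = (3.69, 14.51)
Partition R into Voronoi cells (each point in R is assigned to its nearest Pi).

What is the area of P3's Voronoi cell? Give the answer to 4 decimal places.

1. box [0,20]×[0,31]: [(0, 0) (20, 0) (20, 31) (0, 31)]
2. ⊥bis P3·P0 via (10.84,14.28): [(0, 13.429) (0, 0) (20, 0) (20, 14.9991)]  |A|=284.281
3. ⊥bis P3·P1 via (14.25,6.51): [(0.3562, 13.4569) (0, 13.429) (0, 0) (20, 0) (20, 3.635)]  |A|=172.6633
4. ⊥bis P3·P2 via (8.125,2.865): [(9.988, 8.641) (7.2009, 0) (20, 0) (20, 3.635)]  |A|=73.4953
5. ⊥bis P3·P4 via (7.76,8.09): [(9.988, 8.641) (7.2009, 0) (20, 0) (20, 3.635)]  |A|=73.4953
6. canonical 4-gon: [(9.988, 8.641) (7.2009, 0) (20, 0) (20, 3.635)]
7. shoelace: 73.4953

Area of P3's cell: 73.4953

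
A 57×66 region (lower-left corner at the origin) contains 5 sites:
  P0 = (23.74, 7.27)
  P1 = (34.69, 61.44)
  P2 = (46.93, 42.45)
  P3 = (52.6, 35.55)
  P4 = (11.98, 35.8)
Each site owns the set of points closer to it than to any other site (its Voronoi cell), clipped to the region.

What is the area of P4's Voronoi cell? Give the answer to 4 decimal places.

Area of P4's cell: 1066.8563

1. box [0,57]×[0,66]: [(0, 0) (57, 0) (57, 66) (0, 66)]
2. ⊥bis P4·P0 via (17.86,21.535): [(0, 14.1731) (57, 37.6684) (57, 66) (0, 66)]  |A|=2284.5153
3. ⊥bis P4·P1 via (23.335,48.62): [(0, 14.1731) (42.4642, 31.6768) (3.7127, 66) (0, 66)]  |A|=1164.1079
4. ⊥bis P4·P2 via (29.455,39.125): [(0, 14.1731) (31.7152, 27.2461) (28.5226, 44.0252) (3.7127, 66) (0, 66)]  |A|=1066.8563
5. ⊥bis P4·P3 via (32.29,35.675): [(0, 14.1731) (31.7152, 27.2461) (28.5226, 44.0252) (3.7127, 66) (0, 66)]  |A|=1066.8563
6. canonical 5-gon: [(0, 14.1731) (31.7152, 27.2461) (28.5226, 44.0252) (3.7127, 66) (0, 66)]
7. shoelace: 1066.8563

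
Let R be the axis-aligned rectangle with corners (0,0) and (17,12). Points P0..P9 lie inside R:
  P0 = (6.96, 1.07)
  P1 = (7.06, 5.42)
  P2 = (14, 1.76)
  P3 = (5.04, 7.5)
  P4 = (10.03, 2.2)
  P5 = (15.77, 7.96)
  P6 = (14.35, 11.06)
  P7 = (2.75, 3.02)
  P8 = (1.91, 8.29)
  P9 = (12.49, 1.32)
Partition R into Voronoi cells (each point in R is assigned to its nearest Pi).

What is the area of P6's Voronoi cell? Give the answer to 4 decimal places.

1. box [0,17]×[0,12]: [(0, 0) (17, 0) (17, 12) (0, 12)]
2. ⊥bis P6·P0 via (10.655,6.065): [(17, 1.3714) (17, 12) (2.6319, 12)]  |A|=76.3567
3. ⊥bis P6·P1 via (10.705,8.24): [(14.7063, 3.0681) (17, 1.3714) (17, 12) (7.796, 12)]  |A|=53.2939
4. ⊥bis P6·P2 via (14.175,6.41): [(12.0592, 6.4896) (17, 6.3037) (17, 12) (7.796, 12)]  |A|=39.4308
5. ⊥bis P6·P3 via (9.695,9.28): [(9.4943, 9.8049) (12.0592, 6.4896) (17, 6.3037) (17, 12) (8.6549, 12)]  |A|=38.4882
6. ⊥bis P6·P4 via (12.19,6.63): [(9.4943, 9.8049) (11.8056, 6.8174) (12.5129, 6.4726) (17, 6.3037) (17, 12) (8.6549, 12)]  |A|=38.416
7. ⊥bis P6·P5 via (15.06,9.51): [(9.4943, 9.8049) (11.1191, 7.7048) (17, 10.3986) (17, 12) (8.6549, 12)]  |A|=23.5325
8. ⊥bis P6·P7 via (8.55,7.04): [(9.4943, 9.8049) (11.1191, 7.7048) (17, 10.3986) (17, 12) (8.6549, 12)]  |A|=23.5325
9. ⊥bis P6·P8 via (8.13,9.675): [(9.4943, 9.8049) (11.1191, 7.7048) (17, 10.3986) (17, 12) (8.6549, 12)]  |A|=23.5325
10. ⊥bis P6·P9 via (13.42,6.19): [(9.4943, 9.8049) (11.1191, 7.7048) (17, 10.3986) (17, 12) (8.6549, 12)]  |A|=23.5325
11. canonical 5-gon: [(9.4943, 9.8049) (11.1191, 7.7048) (17, 10.3986) (17, 12) (8.6549, 12)]
12. shoelace: 23.5325

Area of P6's cell: 23.5325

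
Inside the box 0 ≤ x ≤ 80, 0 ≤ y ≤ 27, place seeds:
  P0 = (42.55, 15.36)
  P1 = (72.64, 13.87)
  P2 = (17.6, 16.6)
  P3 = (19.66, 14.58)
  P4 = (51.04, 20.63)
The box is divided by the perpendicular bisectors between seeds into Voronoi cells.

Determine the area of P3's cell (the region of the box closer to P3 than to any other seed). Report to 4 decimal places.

Area of P3's cell: 393.5117

1. box [0,80]×[0,27]: [(0, 0) (80, 0) (80, 27) (0, 27)]
2. ⊥bis P3·P0 via (31.105,14.97): [(0, 0) (31.6151, 0) (30.6951, 27) (0, 27)]  |A|=841.1875
3. ⊥bis P3·P1 via (46.15,14.225): [(0, 0) (31.6151, 0) (30.6951, 27) (0, 27)]  |A|=841.1875
4. ⊥bis P3·P2 via (18.63,15.59): [(3.3427, 0) (31.6151, 0) (30.6951, 27) (29.8184, 27)]  |A|=393.5117
5. ⊥bis P3·P4 via (35.35,17.605): [(3.3427, 0) (31.6151, 0) (30.6951, 27) (29.8184, 27)]  |A|=393.5117
6. canonical 4-gon: [(3.3427, 0) (31.6151, 0) (30.6951, 27) (29.8184, 27)]
7. shoelace: 393.5117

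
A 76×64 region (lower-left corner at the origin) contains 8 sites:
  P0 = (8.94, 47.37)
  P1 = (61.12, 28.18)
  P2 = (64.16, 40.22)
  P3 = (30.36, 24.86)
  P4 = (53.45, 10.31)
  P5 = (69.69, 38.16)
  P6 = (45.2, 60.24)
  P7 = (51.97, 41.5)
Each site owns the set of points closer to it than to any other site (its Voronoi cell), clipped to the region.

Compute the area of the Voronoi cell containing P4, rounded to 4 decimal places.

1. box [0,76]×[0,64]: [(0, 0) (76, 0) (76, 64) (0, 64)]
2. ⊥bis P4·P0 via (31.195,28.84): [(7.1822, 0) (76, 0) (76, 64) (60.47, 64)]  |A|=2699.1306
3. ⊥bis P4·P1 via (57.285,19.245): [(32.1784, 30.021) (7.1822, 0) (76, 0) (76, 11.2123)]  |A|=1278.6624
4. ⊥bis P4·P2 via (58.805,25.265): [(32.1784, 30.021) (7.1822, 0) (76, 0) (76, 11.2123)]  |A|=1278.6624
5. ⊥bis P4·P3 via (41.905,17.585): [(46.0025, 24.0876) (30.8239, 0) (76, 0) (76, 11.2123)]  |A|=712.261
6. ⊥bis P4·P5 via (61.57,24.235): [(46.0025, 24.0876) (30.8239, 0) (76, 0) (76, 11.2123)]  |A|=712.261
7. ⊥bis P4·P6 via (49.325,35.275): [(46.0025, 24.0876) (30.8239, 0) (76, 0) (76, 11.2123)]  |A|=712.261
8. ⊥bis P4·P7 via (52.71,25.905): [(46.0025, 24.0876) (30.8239, 0) (76, 0) (76, 11.2123)]  |A|=712.261
9. canonical 4-gon: [(46.0025, 24.0876) (30.8239, 0) (76, 0) (76, 11.2123)]
10. shoelace: 712.261

Area of P4's cell: 712.2610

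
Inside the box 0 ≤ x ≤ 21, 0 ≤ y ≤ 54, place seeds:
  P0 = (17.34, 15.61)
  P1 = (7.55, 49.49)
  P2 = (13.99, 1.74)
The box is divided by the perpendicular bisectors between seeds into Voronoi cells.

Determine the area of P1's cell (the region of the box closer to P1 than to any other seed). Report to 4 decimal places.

1. box [0,21]×[0,54]: [(0, 0) (21, 0) (21, 54) (0, 54)]
2. ⊥bis P1·P0 via (12.445,32.55): [(0, 28.9539) (21, 35.0221) (21, 54) (0, 54)]  |A|=462.2526
3. ⊥bis P1·P2 via (10.77,25.615): [(0, 28.9539) (21, 35.0221) (21, 54) (0, 54)]  |A|=462.2526
4. canonical 4-gon: [(0, 28.9539) (21, 35.0221) (21, 54) (0, 54)]
5. shoelace: 462.2526

Area of P1's cell: 462.2526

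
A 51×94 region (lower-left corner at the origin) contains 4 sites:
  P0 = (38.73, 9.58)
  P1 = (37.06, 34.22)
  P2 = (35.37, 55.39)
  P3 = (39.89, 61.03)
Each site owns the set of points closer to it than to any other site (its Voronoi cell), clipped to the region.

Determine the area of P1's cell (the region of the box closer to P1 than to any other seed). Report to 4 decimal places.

Area of P1's cell: 1167.3750

1. box [0,51]×[0,94]: [(0, 0) (51, 0) (51, 94) (0, 94)]
2. ⊥bis P1·P0 via (37.895,21.9): [(0, 19.3316) (51, 22.7882) (51, 94) (0, 94)]  |A|=3719.9442
3. ⊥bis P1·P2 via (36.215,44.805): [(0, 41.914) (0, 19.3316) (51, 22.7882) (51, 45.9853)]  |A|=1167.375
4. ⊥bis P1·P3 via (38.475,47.625): [(0, 41.914) (0, 19.3316) (51, 22.7882) (51, 45.9853)]  |A|=1167.375
5. canonical 4-gon: [(0, 41.914) (0, 19.3316) (51, 22.7882) (51, 45.9853)]
6. shoelace: 1167.375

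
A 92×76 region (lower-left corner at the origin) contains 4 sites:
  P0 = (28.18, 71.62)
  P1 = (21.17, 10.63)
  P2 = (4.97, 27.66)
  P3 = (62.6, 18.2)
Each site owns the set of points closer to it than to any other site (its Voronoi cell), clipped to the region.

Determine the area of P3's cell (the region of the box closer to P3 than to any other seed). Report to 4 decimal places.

Area of P3's cell: 2992.7907

1. box [0,92]×[0,76]: [(0, 0) (92, 0) (92, 76) (0, 76)]
2. ⊥bis P3·P0 via (45.39,44.91): [(0, 15.664) (0, 0) (92, 0) (92, 74.9421)]  |A|=4167.8797
3. ⊥bis P3·P1 via (41.885,14.415): [(37.2691, 39.6775) (44.5189, 0) (92, 0) (92, 74.9421)]  |A|=2992.7907
4. ⊥bis P3·P2 via (33.785,22.93): [(37.2691, 39.6775) (44.5189, 0) (92, 0) (92, 74.9421)]  |A|=2992.7907
5. canonical 4-gon: [(37.2691, 39.6775) (44.5189, 0) (92, 0) (92, 74.9421)]
6. shoelace: 2992.7907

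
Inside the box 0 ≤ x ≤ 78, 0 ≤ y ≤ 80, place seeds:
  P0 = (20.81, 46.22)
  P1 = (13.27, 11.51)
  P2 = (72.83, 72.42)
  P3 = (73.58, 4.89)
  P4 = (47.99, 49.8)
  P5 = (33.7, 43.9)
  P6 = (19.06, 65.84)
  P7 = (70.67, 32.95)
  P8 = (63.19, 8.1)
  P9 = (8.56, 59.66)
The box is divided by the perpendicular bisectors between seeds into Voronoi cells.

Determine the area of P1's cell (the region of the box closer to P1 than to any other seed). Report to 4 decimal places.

1. box [0,78]×[0,80]: [(0, 0) (78, 0) (78, 80) (0, 80)]
2. ⊥bis P1·P0 via (17.04,28.865): [(0, 32.5666) (0, 0) (78, 0) (78, 15.6228)]  |A|=1879.3837
3. ⊥bis P1·P2 via (43.05,41.965): [(67.7015, 17.8599) (0, 32.5666) (0, 0) (78, 0) (78, 7.7896)]  |A|=1839.0489
4. ⊥bis P1·P3 via (43.425,8.2): [(45.026, 22.7856) (0, 32.5666) (0, 0) (42.5249, 0)]  |A|=1217.6502
5. ⊥bis P1·P4 via (30.63,30.655): [(44.5084, 18.0705) (37.5073, 24.4189) (0, 32.5666) (0, 0) (42.5249, 0)]  |A|=1199.5017
6. ⊥bis P1·P5 via (23.485,27.705): [(44.1362, 14.6792) (24.0655, 27.3389) (0, 32.5666) (0, 0) (42.5249, 0)]  |A|=1130.6673
7. ⊥bis P1·P6 via (16.165,38.675): [(44.1362, 14.6792) (24.0655, 27.3389) (0, 32.5666) (0, 0) (42.5249, 0)]  |A|=1130.6673
8. ⊥bis P1·P7 via (41.97,22.23): [(44.1362, 14.6792) (24.0655, 27.3389) (0, 32.5666) (0, 0) (42.5249, 0)]  |A|=1130.6673
9. ⊥bis P1·P8 via (38.23,9.805): [(38.7932, 18.0494) (24.0655, 27.3389) (0, 32.5666) (0, 0) (37.5602, 0)]  |A|=1043.9315
10. ⊥bis P1·P9 via (10.915,35.585): [(38.7932, 18.0494) (24.0655, 27.3389) (0, 32.5666) (0, 0) (37.5602, 0)]  |A|=1043.9315
11. canonical 5-gon: [(38.7932, 18.0494) (24.0655, 27.3389) (0, 32.5666) (0, 0) (37.5602, 0)]
12. shoelace: 1043.9315

Area of P1's cell: 1043.9315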